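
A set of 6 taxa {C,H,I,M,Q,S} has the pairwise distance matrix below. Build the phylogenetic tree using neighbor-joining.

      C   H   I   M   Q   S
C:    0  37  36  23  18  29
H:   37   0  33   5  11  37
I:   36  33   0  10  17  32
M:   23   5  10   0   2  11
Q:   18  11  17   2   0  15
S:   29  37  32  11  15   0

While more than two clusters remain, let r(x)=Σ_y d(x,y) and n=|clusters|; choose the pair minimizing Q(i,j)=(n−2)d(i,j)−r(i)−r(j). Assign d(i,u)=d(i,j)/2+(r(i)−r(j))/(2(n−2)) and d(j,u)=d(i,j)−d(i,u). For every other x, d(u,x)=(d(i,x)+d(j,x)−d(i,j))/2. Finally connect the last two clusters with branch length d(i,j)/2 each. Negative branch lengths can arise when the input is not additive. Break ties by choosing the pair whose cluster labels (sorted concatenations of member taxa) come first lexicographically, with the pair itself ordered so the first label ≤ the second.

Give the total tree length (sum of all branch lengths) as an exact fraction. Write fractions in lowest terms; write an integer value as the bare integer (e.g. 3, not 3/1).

iteration 1: select H,M (d=5, Q=-154); attach at lengths (23/2, -13/2); label the merged cluster HM
  updated: d(C,HM)=55/2, d(HM,I)=19, d(HM,Q)=4, d(HM,S)=43/2
iteration 2: select C,S (d=29, Q=-121); attach at lengths (50/3, 37/3); label the merged cluster CS
  updated: d(CS,HM)=10, d(CS,I)=39/2, d(CS,Q)=2
iteration 3: select CS,Q (d=2, Q=-101/2); attach at lengths (25/8, -9/8); label the merged cluster CQS
  updated: d(CQS,HM)=6, d(CQS,I)=69/4
iteration 4: select CQS,HM (d=6, Q=-169/4); attach at lengths (17/8, 31/8); label the merged cluster CHMQS
  updated: d(CHMQS,I)=121/8
iteration 5: select CHMQS,I (d=121/8); attach at lengths (121/16, 121/16); label the merged cluster CHIMQS
final tree: ((((C:50/3,S:37/3):25/8,Q:-9/8):17/8,(H:23/2,M:-13/2):31/8):121/16,I:121/16)
total length: 457/8

457/8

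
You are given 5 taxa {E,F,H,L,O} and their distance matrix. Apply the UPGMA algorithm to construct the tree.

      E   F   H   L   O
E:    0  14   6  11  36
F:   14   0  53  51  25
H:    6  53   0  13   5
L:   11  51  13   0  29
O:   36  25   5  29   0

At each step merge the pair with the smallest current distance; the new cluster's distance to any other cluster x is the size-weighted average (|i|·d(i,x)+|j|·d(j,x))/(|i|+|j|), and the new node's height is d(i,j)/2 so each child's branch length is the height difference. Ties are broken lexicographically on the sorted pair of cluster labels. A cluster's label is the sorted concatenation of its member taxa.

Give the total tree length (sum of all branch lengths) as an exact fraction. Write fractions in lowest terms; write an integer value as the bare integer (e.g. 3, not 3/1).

217/4

1. join H+O (d=5) ⇒ HO; edges |H|=5/2, |O|=5/2
  updated: d(E,HO)=21, d(F,HO)=39, d(HO,L)=21
2. join E+L (d=11) ⇒ EL; edges |E|=11/2, |L|=11/2
  updated: d(EL,F)=65/2, d(EL,HO)=21
3. join EL+HO (d=21) ⇒ EHLO; edges |EL|=5, |HO|=8
  updated: d(EHLO,F)=143/4
4. join EHLO+F (d=143/4) ⇒ EFHLO; edges |EHLO|=59/8, |F|=143/8
final tree: (((E:11/2,L:11/2):5,(H:5/2,O:5/2):8):59/8,F:143/8)
total length: 217/4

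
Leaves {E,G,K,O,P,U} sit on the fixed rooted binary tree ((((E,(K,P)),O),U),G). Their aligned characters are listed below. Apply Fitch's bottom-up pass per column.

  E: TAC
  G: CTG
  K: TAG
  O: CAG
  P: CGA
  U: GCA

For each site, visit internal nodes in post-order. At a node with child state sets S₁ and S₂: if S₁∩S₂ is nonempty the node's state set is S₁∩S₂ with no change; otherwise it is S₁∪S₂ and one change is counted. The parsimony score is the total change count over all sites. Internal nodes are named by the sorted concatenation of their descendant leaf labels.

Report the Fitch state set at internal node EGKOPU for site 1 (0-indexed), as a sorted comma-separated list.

site 0, node KP: K={T} ∪ P={C} → {C,T} (+1)
site 0, node EKP: E={T} ∩ KP={C,T} → {T} (+0)
site 0, node EKOP: EKP={T} ∪ O={C} → {C,T} (+1)
site 0, node EKOPU: EKOP={C,T} ∪ U={G} → {C,G,T} (+1)
site 0, node EGKOPU: EKOPU={C,G,T} ∩ G={C} → {C} (+0)
site 1, node KP: K={A} ∪ P={G} → {A,G} (+1)
site 1, node EKP: E={A} ∩ KP={A,G} → {A} (+0)
site 1, node EKOP: EKP={A} ∩ O={A} → {A} (+0)
site 1, node EKOPU: EKOP={A} ∪ U={C} → {A,C} (+1)
site 1, node EGKOPU: EKOPU={A,C} ∪ G={T} → {A,C,T} (+1)
site 2, node KP: K={G} ∪ P={A} → {A,G} (+1)
site 2, node EKP: E={C} ∪ KP={A,G} → {A,C,G} (+1)
site 2, node EKOP: EKP={A,C,G} ∩ O={G} → {G} (+0)
site 2, node EKOPU: EKOP={G} ∪ U={A} → {A,G} (+1)
site 2, node EGKOPU: EKOPU={A,G} ∩ G={G} → {G} (+0)
per-site changes: [3, 3, 3]; total = 9

A,C,T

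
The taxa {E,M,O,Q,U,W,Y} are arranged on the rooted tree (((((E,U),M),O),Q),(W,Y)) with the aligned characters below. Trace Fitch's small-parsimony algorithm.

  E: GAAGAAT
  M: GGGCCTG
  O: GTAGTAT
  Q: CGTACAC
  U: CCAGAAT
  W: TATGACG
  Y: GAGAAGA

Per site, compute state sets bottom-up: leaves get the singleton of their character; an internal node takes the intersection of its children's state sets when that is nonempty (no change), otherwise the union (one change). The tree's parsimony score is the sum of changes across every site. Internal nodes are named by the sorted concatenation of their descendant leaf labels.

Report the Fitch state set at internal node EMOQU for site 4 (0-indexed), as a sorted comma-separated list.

EU@0: {G} ∪ {C} = {C,G} (union, +1)
EMU@0: {C,G} ∩ {G} = {G} (intersection, +0)
EMOU@0: {G} ∩ {G} = {G} (intersection, +0)
EMOQU@0: {G} ∪ {C} = {C,G} (union, +1)
WY@0: {T} ∪ {G} = {G,T} (union, +1)
EMOQUWY@0: {C,G} ∩ {G,T} = {G} (intersection, +0)
EU@1: {A} ∪ {C} = {A,C} (union, +1)
EMU@1: {A,C} ∪ {G} = {A,C,G} (union, +1)
EMOU@1: {A,C,G} ∪ {T} = {A,C,G,T} (union, +1)
EMOQU@1: {A,C,G,T} ∩ {G} = {G} (intersection, +0)
WY@1: {A} ∩ {A} = {A} (intersection, +0)
EMOQUWY@1: {G} ∪ {A} = {A,G} (union, +1)
EU@2: {A} ∩ {A} = {A} (intersection, +0)
EMU@2: {A} ∪ {G} = {A,G} (union, +1)
EMOU@2: {A,G} ∩ {A} = {A} (intersection, +0)
EMOQU@2: {A} ∪ {T} = {A,T} (union, +1)
WY@2: {T} ∪ {G} = {G,T} (union, +1)
EMOQUWY@2: {A,T} ∩ {G,T} = {T} (intersection, +0)
EU@3: {G} ∩ {G} = {G} (intersection, +0)
EMU@3: {G} ∪ {C} = {C,G} (union, +1)
EMOU@3: {C,G} ∩ {G} = {G} (intersection, +0)
EMOQU@3: {G} ∪ {A} = {A,G} (union, +1)
WY@3: {G} ∪ {A} = {A,G} (union, +1)
EMOQUWY@3: {A,G} ∩ {A,G} = {A,G} (intersection, +0)
EU@4: {A} ∩ {A} = {A} (intersection, +0)
EMU@4: {A} ∪ {C} = {A,C} (union, +1)
EMOU@4: {A,C} ∪ {T} = {A,C,T} (union, +1)
EMOQU@4: {A,C,T} ∩ {C} = {C} (intersection, +0)
WY@4: {A} ∩ {A} = {A} (intersection, +0)
EMOQUWY@4: {C} ∪ {A} = {A,C} (union, +1)
EU@5: {A} ∩ {A} = {A} (intersection, +0)
EMU@5: {A} ∪ {T} = {A,T} (union, +1)
EMOU@5: {A,T} ∩ {A} = {A} (intersection, +0)
EMOQU@5: {A} ∩ {A} = {A} (intersection, +0)
WY@5: {C} ∪ {G} = {C,G} (union, +1)
EMOQUWY@5: {A} ∪ {C,G} = {A,C,G} (union, +1)
EU@6: {T} ∩ {T} = {T} (intersection, +0)
EMU@6: {T} ∪ {G} = {G,T} (union, +1)
EMOU@6: {G,T} ∩ {T} = {T} (intersection, +0)
EMOQU@6: {T} ∪ {C} = {C,T} (union, +1)
WY@6: {G} ∪ {A} = {A,G} (union, +1)
EMOQUWY@6: {C,T} ∪ {A,G} = {A,C,G,T} (union, +1)
per-site changes: [3, 4, 3, 3, 3, 3, 4]; total = 23

C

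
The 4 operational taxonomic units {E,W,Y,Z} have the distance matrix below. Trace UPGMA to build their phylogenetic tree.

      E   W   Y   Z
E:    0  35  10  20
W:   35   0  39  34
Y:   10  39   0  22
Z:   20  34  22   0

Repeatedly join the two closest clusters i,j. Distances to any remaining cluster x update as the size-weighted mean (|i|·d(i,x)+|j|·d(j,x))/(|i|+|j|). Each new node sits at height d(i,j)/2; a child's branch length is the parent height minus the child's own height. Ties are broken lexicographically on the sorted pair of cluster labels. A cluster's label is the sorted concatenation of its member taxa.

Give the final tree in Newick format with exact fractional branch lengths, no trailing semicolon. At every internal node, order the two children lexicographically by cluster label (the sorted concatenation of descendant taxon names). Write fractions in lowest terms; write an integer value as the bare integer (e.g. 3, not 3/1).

(((E:5,Y:5):11/2,Z:21/2):15/2,W:18)

1. join E+Y (d=10) ⇒ EY; edges |E|=5, |Y|=5
  updated: d(EY,W)=37, d(EY,Z)=21
2. join EY+Z (d=21) ⇒ EYZ; edges |EY|=11/2, |Z|=21/2
  updated: d(EYZ,W)=36
3. join EYZ+W (d=36) ⇒ EWYZ; edges |EYZ|=15/2, |W|=18
final tree: (((E:5,Y:5):11/2,Z:21/2):15/2,W:18)
total length: 103/2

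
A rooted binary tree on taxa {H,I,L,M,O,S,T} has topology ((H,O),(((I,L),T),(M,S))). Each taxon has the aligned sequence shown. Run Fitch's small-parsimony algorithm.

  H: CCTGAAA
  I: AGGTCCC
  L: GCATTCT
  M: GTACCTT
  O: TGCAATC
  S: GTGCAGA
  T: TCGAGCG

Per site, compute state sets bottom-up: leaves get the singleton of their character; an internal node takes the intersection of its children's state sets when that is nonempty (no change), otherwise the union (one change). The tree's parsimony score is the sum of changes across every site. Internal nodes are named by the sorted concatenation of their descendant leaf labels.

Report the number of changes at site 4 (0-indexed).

HO@0: {C} ∪ {T} = {C,T} (union, +1)
IL@0: {A} ∪ {G} = {A,G} (union, +1)
ILT@0: {A,G} ∪ {T} = {A,G,T} (union, +1)
MS@0: {G} ∩ {G} = {G} (intersection, +0)
ILMST@0: {A,G,T} ∩ {G} = {G} (intersection, +0)
HILMOST@0: {C,T} ∪ {G} = {C,G,T} (union, +1)
HO@1: {C} ∪ {G} = {C,G} (union, +1)
IL@1: {G} ∪ {C} = {C,G} (union, +1)
ILT@1: {C,G} ∩ {C} = {C} (intersection, +0)
MS@1: {T} ∩ {T} = {T} (intersection, +0)
ILMST@1: {C} ∪ {T} = {C,T} (union, +1)
HILMOST@1: {C,G} ∩ {C,T} = {C} (intersection, +0)
HO@2: {T} ∪ {C} = {C,T} (union, +1)
IL@2: {G} ∪ {A} = {A,G} (union, +1)
ILT@2: {A,G} ∩ {G} = {G} (intersection, +0)
MS@2: {A} ∪ {G} = {A,G} (union, +1)
ILMST@2: {G} ∩ {A,G} = {G} (intersection, +0)
HILMOST@2: {C,T} ∪ {G} = {C,G,T} (union, +1)
HO@3: {G} ∪ {A} = {A,G} (union, +1)
IL@3: {T} ∩ {T} = {T} (intersection, +0)
ILT@3: {T} ∪ {A} = {A,T} (union, +1)
MS@3: {C} ∩ {C} = {C} (intersection, +0)
ILMST@3: {A,T} ∪ {C} = {A,C,T} (union, +1)
HILMOST@3: {A,G} ∩ {A,C,T} = {A} (intersection, +0)
HO@4: {A} ∩ {A} = {A} (intersection, +0)
IL@4: {C} ∪ {T} = {C,T} (union, +1)
ILT@4: {C,T} ∪ {G} = {C,G,T} (union, +1)
MS@4: {C} ∪ {A} = {A,C} (union, +1)
ILMST@4: {C,G,T} ∩ {A,C} = {C} (intersection, +0)
HILMOST@4: {A} ∪ {C} = {A,C} (union, +1)
HO@5: {A} ∪ {T} = {A,T} (union, +1)
IL@5: {C} ∩ {C} = {C} (intersection, +0)
ILT@5: {C} ∩ {C} = {C} (intersection, +0)
MS@5: {T} ∪ {G} = {G,T} (union, +1)
ILMST@5: {C} ∪ {G,T} = {C,G,T} (union, +1)
HILMOST@5: {A,T} ∩ {C,G,T} = {T} (intersection, +0)
HO@6: {A} ∪ {C} = {A,C} (union, +1)
IL@6: {C} ∪ {T} = {C,T} (union, +1)
ILT@6: {C,T} ∪ {G} = {C,G,T} (union, +1)
MS@6: {T} ∪ {A} = {A,T} (union, +1)
ILMST@6: {C,G,T} ∩ {A,T} = {T} (intersection, +0)
HILMOST@6: {A,C} ∪ {T} = {A,C,T} (union, +1)
per-site changes: [4, 3, 4, 3, 4, 3, 5]; total = 26

4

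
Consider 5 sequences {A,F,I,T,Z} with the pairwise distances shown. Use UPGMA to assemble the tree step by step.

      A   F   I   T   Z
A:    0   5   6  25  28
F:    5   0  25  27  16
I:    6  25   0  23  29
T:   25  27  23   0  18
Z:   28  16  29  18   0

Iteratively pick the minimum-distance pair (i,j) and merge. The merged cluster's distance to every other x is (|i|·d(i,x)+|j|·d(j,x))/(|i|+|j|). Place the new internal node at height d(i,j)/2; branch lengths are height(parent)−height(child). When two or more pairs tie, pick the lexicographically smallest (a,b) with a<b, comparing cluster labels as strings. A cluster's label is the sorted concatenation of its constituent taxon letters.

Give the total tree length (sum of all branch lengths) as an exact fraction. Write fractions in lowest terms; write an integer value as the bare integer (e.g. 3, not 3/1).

527/12

iteration 1: select A,F (d=5); attach at lengths (5/2, 5/2); label the merged cluster AF
  updated: d(AF,I)=31/2, d(AF,T)=26, d(AF,Z)=22
iteration 2: select AF,I (d=31/2); attach at lengths (21/4, 31/4); label the merged cluster AFI
  updated: d(AFI,T)=25, d(AFI,Z)=73/3
iteration 3: select T,Z (d=18); attach at lengths (9, 9); label the merged cluster TZ
  updated: d(AFI,TZ)=74/3
iteration 4: select AFI,TZ (d=74/3); attach at lengths (55/12, 10/3); label the merged cluster AFITZ
final tree: (((A:5/2,F:5/2):21/4,I:31/4):55/12,(T:9,Z:9):10/3)
total length: 527/12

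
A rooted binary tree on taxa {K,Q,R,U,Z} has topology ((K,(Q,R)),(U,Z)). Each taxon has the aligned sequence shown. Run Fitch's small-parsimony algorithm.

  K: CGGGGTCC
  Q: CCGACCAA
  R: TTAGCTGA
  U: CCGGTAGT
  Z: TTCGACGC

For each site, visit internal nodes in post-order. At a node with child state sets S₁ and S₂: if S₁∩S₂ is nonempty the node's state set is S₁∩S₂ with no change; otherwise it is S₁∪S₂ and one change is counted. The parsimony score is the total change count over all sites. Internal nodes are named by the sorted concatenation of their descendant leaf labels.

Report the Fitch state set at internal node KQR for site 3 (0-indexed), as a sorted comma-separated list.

[col 0] QR: children Q:{C}, R:{T} ∪→ {C,T}; cost 1
[col 0] KQR: children K:{C}, QR:{C,T} ∩→ {C}; cost 0
[col 0] UZ: children U:{C}, Z:{T} ∪→ {C,T}; cost 1
[col 0] KQRUZ: children KQR:{C}, UZ:{C,T} ∩→ {C}; cost 0
[col 1] QR: children Q:{C}, R:{T} ∪→ {C,T}; cost 1
[col 1] KQR: children K:{G}, QR:{C,T} ∪→ {C,G,T}; cost 1
[col 1] UZ: children U:{C}, Z:{T} ∪→ {C,T}; cost 1
[col 1] KQRUZ: children KQR:{C,G,T}, UZ:{C,T} ∩→ {C,T}; cost 0
[col 2] QR: children Q:{G}, R:{A} ∪→ {A,G}; cost 1
[col 2] KQR: children K:{G}, QR:{A,G} ∩→ {G}; cost 0
[col 2] UZ: children U:{G}, Z:{C} ∪→ {C,G}; cost 1
[col 2] KQRUZ: children KQR:{G}, UZ:{C,G} ∩→ {G}; cost 0
[col 3] QR: children Q:{A}, R:{G} ∪→ {A,G}; cost 1
[col 3] KQR: children K:{G}, QR:{A,G} ∩→ {G}; cost 0
[col 3] UZ: children U:{G}, Z:{G} ∩→ {G}; cost 0
[col 3] KQRUZ: children KQR:{G}, UZ:{G} ∩→ {G}; cost 0
[col 4] QR: children Q:{C}, R:{C} ∩→ {C}; cost 0
[col 4] KQR: children K:{G}, QR:{C} ∪→ {C,G}; cost 1
[col 4] UZ: children U:{T}, Z:{A} ∪→ {A,T}; cost 1
[col 4] KQRUZ: children KQR:{C,G}, UZ:{A,T} ∪→ {A,C,G,T}; cost 1
[col 5] QR: children Q:{C}, R:{T} ∪→ {C,T}; cost 1
[col 5] KQR: children K:{T}, QR:{C,T} ∩→ {T}; cost 0
[col 5] UZ: children U:{A}, Z:{C} ∪→ {A,C}; cost 1
[col 5] KQRUZ: children KQR:{T}, UZ:{A,C} ∪→ {A,C,T}; cost 1
[col 6] QR: children Q:{A}, R:{G} ∪→ {A,G}; cost 1
[col 6] KQR: children K:{C}, QR:{A,G} ∪→ {A,C,G}; cost 1
[col 6] UZ: children U:{G}, Z:{G} ∩→ {G}; cost 0
[col 6] KQRUZ: children KQR:{A,C,G}, UZ:{G} ∩→ {G}; cost 0
[col 7] QR: children Q:{A}, R:{A} ∩→ {A}; cost 0
[col 7] KQR: children K:{C}, QR:{A} ∪→ {A,C}; cost 1
[col 7] UZ: children U:{T}, Z:{C} ∪→ {C,T}; cost 1
[col 7] KQRUZ: children KQR:{A,C}, UZ:{C,T} ∩→ {C}; cost 0
per-site changes: [2, 3, 2, 1, 3, 3, 2, 2]; total = 18

G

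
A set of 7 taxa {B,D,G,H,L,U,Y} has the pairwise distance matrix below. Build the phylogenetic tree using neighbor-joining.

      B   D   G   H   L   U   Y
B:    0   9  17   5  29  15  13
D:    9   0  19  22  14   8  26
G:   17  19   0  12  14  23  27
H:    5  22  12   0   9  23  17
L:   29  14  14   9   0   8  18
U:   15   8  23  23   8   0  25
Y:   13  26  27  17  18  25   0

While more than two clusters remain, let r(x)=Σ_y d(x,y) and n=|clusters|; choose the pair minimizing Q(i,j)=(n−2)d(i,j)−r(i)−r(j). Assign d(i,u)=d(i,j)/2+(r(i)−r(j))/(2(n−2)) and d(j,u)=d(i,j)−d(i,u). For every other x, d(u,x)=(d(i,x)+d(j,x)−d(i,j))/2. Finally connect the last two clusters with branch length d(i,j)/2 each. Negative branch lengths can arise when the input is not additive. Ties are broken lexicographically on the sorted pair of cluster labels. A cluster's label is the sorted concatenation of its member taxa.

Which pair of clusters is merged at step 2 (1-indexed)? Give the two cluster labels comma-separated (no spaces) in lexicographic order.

iteration 1: select D,U (d=8, Q=-160); attach at lengths (18/5, 22/5); label the merged cluster DU
  updated: d(B,DU)=8, d(DU,G)=17, d(DU,H)=37/2, d(DU,L)=7, d(DU,Y)=43/2
iteration 2: select DU,L (d=7, Q=-121); attach at lengths (23/8, 33/8); label the merged cluster DLU
  updated: d(B,DLU)=15, d(DLU,G)=12, d(DLU,H)=41/4, d(DLU,Y)=65/4
iteration 3: select DLU,G (d=12, Q=-171/2); attach at lengths (43/12, 101/12); label the merged cluster DGLU
  updated: d(B,DGLU)=10, d(DGLU,H)=41/8, d(DGLU,Y)=125/8
iteration 4: select B,Y (d=13, Q=-381/8); attach at lengths (67/32, 349/32); label the merged cluster BY
  updated: d(BY,DGLU)=101/16, d(BY,H)=9/2
iteration 5: select BY,DGLU (d=101/16, Q=-255/16); attach at lengths (91/32, 111/32); label the merged cluster BDGLUY
  updated: d(BDGLUY,H)=53/32
iteration 6: select BDGLUY,H (d=53/32); attach at lengths (53/64, 53/64); label the merged cluster BDGHLUY
final tree: (((B:67/32,Y:349/32):91/32,(((D:18/5,U:22/5):23/8,L:33/8):43/12,G:101/12):111/32):53/64,H:53/64)
total length: 1535/32

DU,L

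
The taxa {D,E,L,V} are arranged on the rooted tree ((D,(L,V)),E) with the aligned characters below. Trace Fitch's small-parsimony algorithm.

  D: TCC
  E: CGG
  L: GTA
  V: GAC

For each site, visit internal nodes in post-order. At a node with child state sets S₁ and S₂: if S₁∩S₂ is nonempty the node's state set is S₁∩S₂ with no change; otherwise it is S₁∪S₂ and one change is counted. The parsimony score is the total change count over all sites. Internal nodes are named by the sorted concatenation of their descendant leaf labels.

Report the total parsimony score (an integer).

LV@0: {G} ∩ {G} = {G} (intersection, +0)
DLV@0: {T} ∪ {G} = {G,T} (union, +1)
DELV@0: {G,T} ∪ {C} = {C,G,T} (union, +1)
LV@1: {T} ∪ {A} = {A,T} (union, +1)
DLV@1: {C} ∪ {A,T} = {A,C,T} (union, +1)
DELV@1: {A,C,T} ∪ {G} = {A,C,G,T} (union, +1)
LV@2: {A} ∪ {C} = {A,C} (union, +1)
DLV@2: {C} ∩ {A,C} = {C} (intersection, +0)
DELV@2: {C} ∪ {G} = {C,G} (union, +1)
per-site changes: [2, 3, 2]; total = 7

7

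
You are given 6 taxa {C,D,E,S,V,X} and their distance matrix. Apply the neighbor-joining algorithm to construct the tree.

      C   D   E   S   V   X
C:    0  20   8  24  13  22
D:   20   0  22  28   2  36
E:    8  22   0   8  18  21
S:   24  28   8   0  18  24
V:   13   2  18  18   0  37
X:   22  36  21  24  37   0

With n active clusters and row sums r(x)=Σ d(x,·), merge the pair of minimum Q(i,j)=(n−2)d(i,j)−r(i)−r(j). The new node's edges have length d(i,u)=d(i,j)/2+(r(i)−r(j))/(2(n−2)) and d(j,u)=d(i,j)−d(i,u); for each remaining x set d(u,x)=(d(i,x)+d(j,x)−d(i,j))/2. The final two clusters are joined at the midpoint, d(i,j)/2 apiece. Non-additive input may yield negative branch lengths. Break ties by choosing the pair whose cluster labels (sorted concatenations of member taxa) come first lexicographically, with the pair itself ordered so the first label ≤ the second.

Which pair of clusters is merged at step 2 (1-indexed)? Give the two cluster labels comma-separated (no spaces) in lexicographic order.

iteration 1: select D,V (d=2, Q=-188); attach at lengths (7/2, -3/2); label the merged cluster DV
  updated: d(C,DV)=31/2, d(DV,E)=19, d(DV,S)=22, d(DV,X)=71/2
iteration 2: select C,DV (d=31/2, Q=-115); attach at lengths (4, 23/2); label the merged cluster CDV
  updated: d(CDV,E)=23/4, d(CDV,S)=61/4, d(CDV,X)=21
iteration 3: select CDV,X (d=21, Q=-66); attach at lengths (9/2, 33/2); label the merged cluster CDVX
  updated: d(CDVX,E)=23/8, d(CDVX,S)=73/8
iteration 4: select CDVX,E (d=23/8, Q=-20); attach at lengths (2, 7/8); label the merged cluster CDEVX
  updated: d(CDEVX,S)=57/8
iteration 5: select CDEVX,S (d=57/8); attach at lengths (57/16, 57/16); label the merged cluster CDESVX
final tree: ((((C:4,(D:7/2,V:-3/2):23/2):9/2,X:33/2):2,E:7/8):57/16,S:57/16)
total length: 97/2

C,DV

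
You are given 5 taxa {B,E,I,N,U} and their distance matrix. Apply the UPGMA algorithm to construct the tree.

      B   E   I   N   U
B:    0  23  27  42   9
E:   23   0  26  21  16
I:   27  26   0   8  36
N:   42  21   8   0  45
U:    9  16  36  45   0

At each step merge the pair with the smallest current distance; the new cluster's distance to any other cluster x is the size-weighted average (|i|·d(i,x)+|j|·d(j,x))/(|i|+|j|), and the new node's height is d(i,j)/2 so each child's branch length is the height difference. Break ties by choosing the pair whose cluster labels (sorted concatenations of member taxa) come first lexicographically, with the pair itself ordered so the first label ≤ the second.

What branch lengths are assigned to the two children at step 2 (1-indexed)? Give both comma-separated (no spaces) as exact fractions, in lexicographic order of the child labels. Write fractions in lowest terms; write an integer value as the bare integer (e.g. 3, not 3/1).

9/2,9/2

iteration 1: select I,N (d=8); attach at lengths (4, 4); label the merged cluster IN
  updated: d(B,IN)=69/2, d(E,IN)=47/2, d(IN,U)=81/2
iteration 2: select B,U (d=9); attach at lengths (9/2, 9/2); label the merged cluster BU
  updated: d(BU,E)=39/2, d(BU,IN)=75/2
iteration 3: select BU,E (d=39/2); attach at lengths (21/4, 39/4); label the merged cluster BEU
  updated: d(BEU,IN)=197/6
iteration 4: select BEU,IN (d=197/6); attach at lengths (20/3, 149/12); label the merged cluster BEINU
final tree: (((B:9/2,U:9/2):21/4,E:39/4):20/3,(I:4,N:4):149/12)
total length: 613/12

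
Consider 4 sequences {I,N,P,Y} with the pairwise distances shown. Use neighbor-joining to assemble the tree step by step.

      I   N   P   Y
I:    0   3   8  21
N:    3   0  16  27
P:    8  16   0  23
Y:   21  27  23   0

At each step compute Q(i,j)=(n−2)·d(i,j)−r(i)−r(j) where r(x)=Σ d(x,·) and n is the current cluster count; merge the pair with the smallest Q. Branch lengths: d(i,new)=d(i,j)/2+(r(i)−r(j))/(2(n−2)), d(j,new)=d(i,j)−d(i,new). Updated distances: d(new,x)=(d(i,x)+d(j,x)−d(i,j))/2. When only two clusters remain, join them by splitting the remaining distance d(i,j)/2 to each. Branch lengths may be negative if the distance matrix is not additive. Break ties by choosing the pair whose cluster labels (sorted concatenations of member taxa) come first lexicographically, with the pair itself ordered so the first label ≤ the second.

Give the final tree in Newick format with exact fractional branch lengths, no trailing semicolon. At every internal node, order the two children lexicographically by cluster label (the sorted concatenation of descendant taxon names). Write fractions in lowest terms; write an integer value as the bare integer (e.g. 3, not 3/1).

(((I:-2,N:5):5,P:11/2):35/4,Y:35/4)

1. join I+N (d=3, Q=-72) ⇒ IN; edges |I|=-2, |N|=5
  updated: d(IN,P)=21/2, d(IN,Y)=45/2
2. join IN+P (d=21/2, Q=-56) ⇒ INP; edges |IN|=5, |P|=11/2
  updated: d(INP,Y)=35/2
3. join INP+Y (d=35/2) ⇒ INPY; edges |INP|=35/4, |Y|=35/4
final tree: (((I:-2,N:5):5,P:11/2):35/4,Y:35/4)
total length: 31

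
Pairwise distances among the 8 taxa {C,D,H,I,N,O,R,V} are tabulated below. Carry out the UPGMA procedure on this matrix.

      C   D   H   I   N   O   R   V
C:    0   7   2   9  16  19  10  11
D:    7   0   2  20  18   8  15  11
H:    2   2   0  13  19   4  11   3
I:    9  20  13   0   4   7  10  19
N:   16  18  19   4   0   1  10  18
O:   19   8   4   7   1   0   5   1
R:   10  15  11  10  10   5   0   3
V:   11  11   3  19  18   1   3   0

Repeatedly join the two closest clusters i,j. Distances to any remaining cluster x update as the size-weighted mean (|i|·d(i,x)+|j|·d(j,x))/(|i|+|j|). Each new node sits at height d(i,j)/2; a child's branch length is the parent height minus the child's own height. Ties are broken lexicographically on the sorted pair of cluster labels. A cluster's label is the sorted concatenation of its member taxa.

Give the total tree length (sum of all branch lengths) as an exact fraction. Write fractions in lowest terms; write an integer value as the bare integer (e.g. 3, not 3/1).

1541/60

step 1: merge (N,O) at d=1; branch lengths N→1/2, O→1/2; new cluster NO
  updated: d(C,NO)=35/2, d(D,NO)=13, d(H,NO)=23/2, d(I,NO)=11/2, d(NO,R)=15/2, d(NO,V)=19/2
step 2: merge (C,H) at d=2; branch lengths C→1, H→1; new cluster CH
  updated: d(CH,D)=9/2, d(CH,I)=11, d(CH,NO)=29/2, d(CH,R)=21/2, d(CH,V)=7
step 3: merge (R,V) at d=3; branch lengths R→3/2, V→3/2; new cluster RV
  updated: d(CH,RV)=35/4, d(D,RV)=13, d(I,RV)=29/2, d(NO,RV)=17/2
step 4: merge (CH,D) at d=9/2; branch lengths CH→5/4, D→9/4; new cluster CDH
  updated: d(CDH,I)=14, d(CDH,NO)=14, d(CDH,RV)=61/6
step 5: merge (I,NO) at d=11/2; branch lengths I→11/4, NO→9/4; new cluster INO
  updated: d(CDH,INO)=14, d(INO,RV)=21/2
step 6: merge (CDH,RV) at d=61/6; branch lengths CDH→17/6, RV→43/12; new cluster CDHRV
  updated: d(CDHRV,INO)=63/5
step 7: merge (CDHRV,INO) at d=63/5; branch lengths CDHRV→73/60, INO→71/20; new cluster CDHINORV
final tree: ((((C:1,H:1):5/4,D:9/4):17/6,(R:3/2,V:3/2):43/12):73/60,(I:11/4,(N:1/2,O:1/2):9/4):71/20)
total length: 1541/60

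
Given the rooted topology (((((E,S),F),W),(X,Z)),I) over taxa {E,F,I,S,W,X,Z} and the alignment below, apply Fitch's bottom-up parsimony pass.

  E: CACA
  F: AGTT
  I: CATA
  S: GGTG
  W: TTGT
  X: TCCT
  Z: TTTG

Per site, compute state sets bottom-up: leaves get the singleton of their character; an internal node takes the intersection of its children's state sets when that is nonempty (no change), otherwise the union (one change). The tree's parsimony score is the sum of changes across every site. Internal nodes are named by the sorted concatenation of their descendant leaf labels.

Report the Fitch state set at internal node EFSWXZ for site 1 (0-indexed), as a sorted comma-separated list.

site 0, node ES: E={C} ∪ S={G} → {C,G} (+1)
site 0, node EFS: ES={C,G} ∪ F={A} → {A,C,G} (+1)
site 0, node EFSW: EFS={A,C,G} ∪ W={T} → {A,C,G,T} (+1)
site 0, node XZ: X={T} ∩ Z={T} → {T} (+0)
site 0, node EFSWXZ: EFSW={A,C,G,T} ∩ XZ={T} → {T} (+0)
site 0, node EFISWXZ: EFSWXZ={T} ∪ I={C} → {C,T} (+1)
site 1, node ES: E={A} ∪ S={G} → {A,G} (+1)
site 1, node EFS: ES={A,G} ∩ F={G} → {G} (+0)
site 1, node EFSW: EFS={G} ∪ W={T} → {G,T} (+1)
site 1, node XZ: X={C} ∪ Z={T} → {C,T} (+1)
site 1, node EFSWXZ: EFSW={G,T} ∩ XZ={C,T} → {T} (+0)
site 1, node EFISWXZ: EFSWXZ={T} ∪ I={A} → {A,T} (+1)
site 2, node ES: E={C} ∪ S={T} → {C,T} (+1)
site 2, node EFS: ES={C,T} ∩ F={T} → {T} (+0)
site 2, node EFSW: EFS={T} ∪ W={G} → {G,T} (+1)
site 2, node XZ: X={C} ∪ Z={T} → {C,T} (+1)
site 2, node EFSWXZ: EFSW={G,T} ∩ XZ={C,T} → {T} (+0)
site 2, node EFISWXZ: EFSWXZ={T} ∩ I={T} → {T} (+0)
site 3, node ES: E={A} ∪ S={G} → {A,G} (+1)
site 3, node EFS: ES={A,G} ∪ F={T} → {A,G,T} (+1)
site 3, node EFSW: EFS={A,G,T} ∩ W={T} → {T} (+0)
site 3, node XZ: X={T} ∪ Z={G} → {G,T} (+1)
site 3, node EFSWXZ: EFSW={T} ∩ XZ={G,T} → {T} (+0)
site 3, node EFISWXZ: EFSWXZ={T} ∪ I={A} → {A,T} (+1)
per-site changes: [4, 4, 3, 4]; total = 15

T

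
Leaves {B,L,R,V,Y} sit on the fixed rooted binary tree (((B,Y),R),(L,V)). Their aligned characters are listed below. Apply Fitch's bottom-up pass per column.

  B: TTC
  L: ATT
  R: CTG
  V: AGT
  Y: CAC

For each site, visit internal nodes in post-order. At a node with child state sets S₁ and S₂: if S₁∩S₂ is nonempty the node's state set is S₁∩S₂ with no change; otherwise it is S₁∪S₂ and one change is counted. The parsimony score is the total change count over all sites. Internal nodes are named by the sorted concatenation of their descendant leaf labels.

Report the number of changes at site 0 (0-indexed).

[col 0] BY: children B:{T}, Y:{C} ∪→ {C,T}; cost 1
[col 0] BRY: children BY:{C,T}, R:{C} ∩→ {C}; cost 0
[col 0] LV: children L:{A}, V:{A} ∩→ {A}; cost 0
[col 0] BLRVY: children BRY:{C}, LV:{A} ∪→ {A,C}; cost 1
[col 1] BY: children B:{T}, Y:{A} ∪→ {A,T}; cost 1
[col 1] BRY: children BY:{A,T}, R:{T} ∩→ {T}; cost 0
[col 1] LV: children L:{T}, V:{G} ∪→ {G,T}; cost 1
[col 1] BLRVY: children BRY:{T}, LV:{G,T} ∩→ {T}; cost 0
[col 2] BY: children B:{C}, Y:{C} ∩→ {C}; cost 0
[col 2] BRY: children BY:{C}, R:{G} ∪→ {C,G}; cost 1
[col 2] LV: children L:{T}, V:{T} ∩→ {T}; cost 0
[col 2] BLRVY: children BRY:{C,G}, LV:{T} ∪→ {C,G,T}; cost 1
per-site changes: [2, 2, 2]; total = 6

2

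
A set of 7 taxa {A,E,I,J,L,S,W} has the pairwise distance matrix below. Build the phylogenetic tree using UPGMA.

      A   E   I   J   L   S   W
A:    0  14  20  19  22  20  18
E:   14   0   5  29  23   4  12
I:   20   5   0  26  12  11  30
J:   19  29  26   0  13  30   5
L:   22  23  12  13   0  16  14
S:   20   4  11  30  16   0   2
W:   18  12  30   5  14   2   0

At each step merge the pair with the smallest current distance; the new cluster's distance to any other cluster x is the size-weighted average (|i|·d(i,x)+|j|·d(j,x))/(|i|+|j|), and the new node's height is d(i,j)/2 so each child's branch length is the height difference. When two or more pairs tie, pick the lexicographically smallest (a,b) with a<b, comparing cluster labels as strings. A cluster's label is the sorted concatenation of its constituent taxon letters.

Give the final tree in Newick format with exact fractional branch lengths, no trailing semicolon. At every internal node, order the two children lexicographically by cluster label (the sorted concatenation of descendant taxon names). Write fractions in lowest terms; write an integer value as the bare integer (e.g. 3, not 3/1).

((A:9,((E:5/2,I:5/2):37/8,(S:1,W:1):49/8):15/8):4/5,(J:13/2,L:13/2):33/10)

step 1: merge (S,W) at d=2; branch lengths S→1, W→1; new cluster SW
  updated: d(A,SW)=19, d(E,SW)=8, d(I,SW)=41/2, d(J,SW)=35/2, d(L,SW)=15
step 2: merge (E,I) at d=5; branch lengths E→5/2, I→5/2; new cluster EI
  updated: d(A,EI)=17, d(EI,J)=55/2, d(EI,L)=35/2, d(EI,SW)=57/4
step 3: merge (J,L) at d=13; branch lengths J→13/2, L→13/2; new cluster JL
  updated: d(A,JL)=41/2, d(EI,JL)=45/2, d(JL,SW)=65/4
step 4: merge (EI,SW) at d=57/4; branch lengths EI→37/8, SW→49/8; new cluster EISW
  updated: d(A,EISW)=18, d(EISW,JL)=155/8
step 5: merge (A,EISW) at d=18; branch lengths A→9, EISW→15/8; new cluster AEISW
  updated: d(AEISW,JL)=98/5
step 6: merge (AEISW,JL) at d=98/5; branch lengths AEISW→4/5, JL→33/10; new cluster AEIJLSW
final tree: ((A:9,((E:5/2,I:5/2):37/8,(S:1,W:1):49/8):15/8):4/5,(J:13/2,L:13/2):33/10)
total length: 1829/40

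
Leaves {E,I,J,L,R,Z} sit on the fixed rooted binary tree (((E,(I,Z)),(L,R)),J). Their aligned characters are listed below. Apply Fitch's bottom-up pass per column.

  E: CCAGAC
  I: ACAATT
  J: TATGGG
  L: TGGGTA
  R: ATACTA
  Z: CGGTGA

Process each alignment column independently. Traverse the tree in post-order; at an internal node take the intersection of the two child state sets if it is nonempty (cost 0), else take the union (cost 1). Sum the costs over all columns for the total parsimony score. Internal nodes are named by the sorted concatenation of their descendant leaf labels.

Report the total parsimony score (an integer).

IZ@0: {A} ∪ {C} = {A,C} (union, +1)
EIZ@0: {C} ∩ {A,C} = {C} (intersection, +0)
LR@0: {T} ∪ {A} = {A,T} (union, +1)
EILRZ@0: {C} ∪ {A,T} = {A,C,T} (union, +1)
EIJLRZ@0: {A,C,T} ∩ {T} = {T} (intersection, +0)
IZ@1: {C} ∪ {G} = {C,G} (union, +1)
EIZ@1: {C} ∩ {C,G} = {C} (intersection, +0)
LR@1: {G} ∪ {T} = {G,T} (union, +1)
EILRZ@1: {C} ∪ {G,T} = {C,G,T} (union, +1)
EIJLRZ@1: {C,G,T} ∪ {A} = {A,C,G,T} (union, +1)
IZ@2: {A} ∪ {G} = {A,G} (union, +1)
EIZ@2: {A} ∩ {A,G} = {A} (intersection, +0)
LR@2: {G} ∪ {A} = {A,G} (union, +1)
EILRZ@2: {A} ∩ {A,G} = {A} (intersection, +0)
EIJLRZ@2: {A} ∪ {T} = {A,T} (union, +1)
IZ@3: {A} ∪ {T} = {A,T} (union, +1)
EIZ@3: {G} ∪ {A,T} = {A,G,T} (union, +1)
LR@3: {G} ∪ {C} = {C,G} (union, +1)
EILRZ@3: {A,G,T} ∩ {C,G} = {G} (intersection, +0)
EIJLRZ@3: {G} ∩ {G} = {G} (intersection, +0)
IZ@4: {T} ∪ {G} = {G,T} (union, +1)
EIZ@4: {A} ∪ {G,T} = {A,G,T} (union, +1)
LR@4: {T} ∩ {T} = {T} (intersection, +0)
EILRZ@4: {A,G,T} ∩ {T} = {T} (intersection, +0)
EIJLRZ@4: {T} ∪ {G} = {G,T} (union, +1)
IZ@5: {T} ∪ {A} = {A,T} (union, +1)
EIZ@5: {C} ∪ {A,T} = {A,C,T} (union, +1)
LR@5: {A} ∩ {A} = {A} (intersection, +0)
EILRZ@5: {A,C,T} ∩ {A} = {A} (intersection, +0)
EIJLRZ@5: {A} ∪ {G} = {A,G} (union, +1)
per-site changes: [3, 4, 3, 3, 3, 3]; total = 19

19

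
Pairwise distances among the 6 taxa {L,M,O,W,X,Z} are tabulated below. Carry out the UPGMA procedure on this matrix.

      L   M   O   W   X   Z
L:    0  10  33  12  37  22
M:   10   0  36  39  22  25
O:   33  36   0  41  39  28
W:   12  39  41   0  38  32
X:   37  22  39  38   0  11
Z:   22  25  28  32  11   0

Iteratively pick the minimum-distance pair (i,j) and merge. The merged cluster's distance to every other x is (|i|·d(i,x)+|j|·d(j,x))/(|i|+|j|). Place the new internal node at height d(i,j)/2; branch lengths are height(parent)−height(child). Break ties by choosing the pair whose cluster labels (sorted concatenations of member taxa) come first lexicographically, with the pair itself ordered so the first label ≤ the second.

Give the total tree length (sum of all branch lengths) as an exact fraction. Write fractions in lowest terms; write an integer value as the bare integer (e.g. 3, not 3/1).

4399/60

step 1: merge (L,M) at d=10; branch lengths L→5, M→5; new cluster LM
  updated: d(LM,O)=69/2, d(LM,W)=51/2, d(LM,X)=59/2, d(LM,Z)=47/2
step 2: merge (X,Z) at d=11; branch lengths X→11/2, Z→11/2; new cluster XZ
  updated: d(LM,XZ)=53/2, d(O,XZ)=67/2, d(W,XZ)=35
step 3: merge (LM,W) at d=51/2; branch lengths LM→31/4, W→51/4; new cluster LMW
  updated: d(LMW,O)=110/3, d(LMW,XZ)=88/3
step 4: merge (LMW,XZ) at d=88/3; branch lengths LMW→23/12, XZ→55/6; new cluster LMWXZ
  updated: d(LMWXZ,O)=177/5
step 5: merge (LMWXZ,O) at d=177/5; branch lengths LMWXZ→91/30, O→177/10; new cluster LMOWXZ
final tree: ((((L:5,M:5):31/4,W:51/4):23/12,(X:11/2,Z:11/2):55/6):91/30,O:177/10)
total length: 4399/60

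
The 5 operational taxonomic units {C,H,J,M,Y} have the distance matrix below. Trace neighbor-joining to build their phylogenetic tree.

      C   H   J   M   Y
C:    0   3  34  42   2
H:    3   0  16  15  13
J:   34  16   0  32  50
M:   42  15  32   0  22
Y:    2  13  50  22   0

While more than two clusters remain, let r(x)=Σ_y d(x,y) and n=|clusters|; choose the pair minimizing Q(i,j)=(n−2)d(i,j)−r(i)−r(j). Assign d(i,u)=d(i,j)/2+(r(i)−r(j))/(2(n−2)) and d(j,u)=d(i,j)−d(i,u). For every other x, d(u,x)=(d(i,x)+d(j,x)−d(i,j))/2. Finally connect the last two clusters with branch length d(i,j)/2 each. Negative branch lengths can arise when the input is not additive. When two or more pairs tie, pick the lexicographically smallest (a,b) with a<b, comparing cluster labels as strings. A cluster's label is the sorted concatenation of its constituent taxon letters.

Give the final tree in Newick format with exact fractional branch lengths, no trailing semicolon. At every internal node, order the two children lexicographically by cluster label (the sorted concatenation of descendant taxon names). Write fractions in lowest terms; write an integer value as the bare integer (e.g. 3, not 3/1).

iteration 1: select C,Y (d=2, Q=-162); attach at lengths (0, 2); label the merged cluster CY
  updated: d(CY,H)=7, d(CY,J)=41, d(CY,M)=31
iteration 2: select CY,H (d=7, Q=-103); attach at lengths (55/4, -27/4); label the merged cluster CHY
  updated: d(CHY,J)=25, d(CHY,M)=39/2
iteration 3: select CHY,J (d=25, Q=-153/2); attach at lengths (25/4, 75/4); label the merged cluster CHJY
  updated: d(CHJY,M)=53/4
iteration 4: select CHJY,M (d=53/4); attach at lengths (53/8, 53/8); label the merged cluster CHJMY
final tree: ((((C:0,Y:2):55/4,H:-27/4):25/4,J:75/4):53/8,M:53/8)
total length: 189/4

((((C:0,Y:2):55/4,H:-27/4):25/4,J:75/4):53/8,M:53/8)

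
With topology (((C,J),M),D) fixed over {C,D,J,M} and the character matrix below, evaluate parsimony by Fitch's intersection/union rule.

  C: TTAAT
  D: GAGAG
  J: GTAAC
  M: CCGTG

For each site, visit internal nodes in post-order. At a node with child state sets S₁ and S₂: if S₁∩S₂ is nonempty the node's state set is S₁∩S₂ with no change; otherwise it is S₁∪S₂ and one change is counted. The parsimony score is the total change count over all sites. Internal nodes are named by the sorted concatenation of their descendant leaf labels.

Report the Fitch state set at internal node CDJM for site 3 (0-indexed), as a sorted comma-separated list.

A

[col 0] CJ: children C:{T}, J:{G} ∪→ {G,T}; cost 1
[col 0] CJM: children CJ:{G,T}, M:{C} ∪→ {C,G,T}; cost 1
[col 0] CDJM: children CJM:{C,G,T}, D:{G} ∩→ {G}; cost 0
[col 1] CJ: children C:{T}, J:{T} ∩→ {T}; cost 0
[col 1] CJM: children CJ:{T}, M:{C} ∪→ {C,T}; cost 1
[col 1] CDJM: children CJM:{C,T}, D:{A} ∪→ {A,C,T}; cost 1
[col 2] CJ: children C:{A}, J:{A} ∩→ {A}; cost 0
[col 2] CJM: children CJ:{A}, M:{G} ∪→ {A,G}; cost 1
[col 2] CDJM: children CJM:{A,G}, D:{G} ∩→ {G}; cost 0
[col 3] CJ: children C:{A}, J:{A} ∩→ {A}; cost 0
[col 3] CJM: children CJ:{A}, M:{T} ∪→ {A,T}; cost 1
[col 3] CDJM: children CJM:{A,T}, D:{A} ∩→ {A}; cost 0
[col 4] CJ: children C:{T}, J:{C} ∪→ {C,T}; cost 1
[col 4] CJM: children CJ:{C,T}, M:{G} ∪→ {C,G,T}; cost 1
[col 4] CDJM: children CJM:{C,G,T}, D:{G} ∩→ {G}; cost 0
per-site changes: [2, 2, 1, 1, 2]; total = 8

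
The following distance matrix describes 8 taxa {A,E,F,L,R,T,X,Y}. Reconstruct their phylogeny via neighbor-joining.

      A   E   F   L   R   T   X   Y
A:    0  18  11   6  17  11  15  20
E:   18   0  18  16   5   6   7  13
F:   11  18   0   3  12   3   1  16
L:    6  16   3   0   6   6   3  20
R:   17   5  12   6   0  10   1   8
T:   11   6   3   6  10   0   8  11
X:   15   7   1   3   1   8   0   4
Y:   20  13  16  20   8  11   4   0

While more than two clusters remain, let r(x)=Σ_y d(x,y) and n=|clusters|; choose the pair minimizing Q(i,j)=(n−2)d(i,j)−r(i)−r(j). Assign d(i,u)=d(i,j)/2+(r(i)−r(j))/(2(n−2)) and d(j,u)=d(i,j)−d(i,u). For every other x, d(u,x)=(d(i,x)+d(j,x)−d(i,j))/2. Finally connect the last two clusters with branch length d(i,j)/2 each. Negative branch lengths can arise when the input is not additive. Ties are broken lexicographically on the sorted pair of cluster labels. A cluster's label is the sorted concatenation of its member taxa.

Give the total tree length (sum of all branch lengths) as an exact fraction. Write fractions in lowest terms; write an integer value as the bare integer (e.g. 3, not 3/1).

step 1: merge (A,L) at d=6, Q=-122; branch lengths A→37/6, L→-1/6; new cluster AL
  updated: d(AL,E)=14, d(AL,F)=4, d(AL,R)=17/2, d(AL,T)=11/2, d(AL,X)=6, d(AL,Y)=17
step 2: merge (AL,F) at d=4, Q=-89; branch lengths AL→21/10, F→19/10; new cluster AFL
  updated: d(AFL,E)=14, d(AFL,R)=33/4, d(AFL,T)=9/4, d(AFL,X)=3/2, d(AFL,Y)=29/2
step 3: merge (AFL,T) at d=9/4, Q=-275/4; branch lengths AFL→49/32, T→23/32; new cluster AFLT
  updated: d(AFLT,E)=71/8, d(AFLT,R)=8, d(AFLT,X)=29/8, d(AFLT,Y)=93/8
step 4: merge (E,R) at d=5, Q=-327/8; branch lengths E→215/48, R→25/48; new cluster ER
  updated: d(AFLT,ER)=95/16, d(ER,X)=3/2, d(ER,Y)=8
step 5: merge (AFLT,ER) at d=95/16, Q=-99/4; branch lengths AFLT→141/32, ER→49/32; new cluster AEFLRT
  updated: d(AEFLRT,X)=-13/32, d(AEFLRT,Y)=219/32
step 6: merge (AEFLRT,X) at d=-13/32, Q=-167/16; branch lengths AEFLRT→39/32, X→-13/8; new cluster AEFLRTX
  updated: d(AEFLRTX,Y)=45/8
step 7: merge (AEFLRTX,Y) at d=45/8; branch lengths AEFLRTX→45/16, Y→45/16; new cluster AEFLRTXY
final tree: ((((((A:37/6,L:-1/6):21/10,F:19/10):49/32,T:23/32):141/32,(E:215/48,R:25/48):49/32):39/32,X:-13/8):45/16,Y:45/16)
total length: 909/32

909/32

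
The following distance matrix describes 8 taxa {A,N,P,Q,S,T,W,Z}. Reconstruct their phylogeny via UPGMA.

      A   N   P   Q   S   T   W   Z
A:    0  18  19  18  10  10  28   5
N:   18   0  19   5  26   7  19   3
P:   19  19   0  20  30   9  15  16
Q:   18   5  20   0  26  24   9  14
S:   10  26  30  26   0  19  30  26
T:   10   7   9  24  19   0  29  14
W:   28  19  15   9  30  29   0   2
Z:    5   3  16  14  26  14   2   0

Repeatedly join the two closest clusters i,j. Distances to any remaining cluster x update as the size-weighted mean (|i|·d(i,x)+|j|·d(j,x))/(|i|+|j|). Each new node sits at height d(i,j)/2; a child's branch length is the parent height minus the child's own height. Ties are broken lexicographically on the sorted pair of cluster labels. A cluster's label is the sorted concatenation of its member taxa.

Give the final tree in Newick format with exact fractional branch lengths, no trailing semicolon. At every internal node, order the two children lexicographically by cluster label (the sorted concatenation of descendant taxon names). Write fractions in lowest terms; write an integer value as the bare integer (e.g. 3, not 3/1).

((A:5,S:5):45/8,(((N:5/2,Q:5/2):25/8,(W:1,Z:1):37/8):27/8,(P:9/2,T:9/2):9/2):13/8)

iteration 1: select W,Z (d=2); attach at lengths (1, 1); label the merged cluster WZ
  updated: d(A,WZ)=33/2, d(N,WZ)=11, d(P,WZ)=31/2, d(Q,WZ)=23/2, d(S,WZ)=28, d(T,WZ)=43/2
iteration 2: select N,Q (d=5); attach at lengths (5/2, 5/2); label the merged cluster NQ
  updated: d(A,NQ)=18, d(NQ,P)=39/2, d(NQ,S)=26, d(NQ,T)=31/2, d(NQ,WZ)=45/4
iteration 3: select P,T (d=9); attach at lengths (9/2, 9/2); label the merged cluster PT
  updated: d(A,PT)=29/2, d(NQ,PT)=35/2, d(PT,S)=49/2, d(PT,WZ)=37/2
iteration 4: select A,S (d=10); attach at lengths (5, 5); label the merged cluster AS
  updated: d(AS,NQ)=22, d(AS,PT)=39/2, d(AS,WZ)=89/4
iteration 5: select NQ,WZ (d=45/4); attach at lengths (25/8, 37/8); label the merged cluster NQWZ
  updated: d(AS,NQWZ)=177/8, d(NQWZ,PT)=18
iteration 6: select NQWZ,PT (d=18); attach at lengths (27/8, 9/2); label the merged cluster NPQTWZ
  updated: d(AS,NPQTWZ)=85/4
iteration 7: select AS,NPQTWZ (d=85/4); attach at lengths (45/8, 13/8); label the merged cluster ANPQSTWZ
final tree: ((A:5,S:5):45/8,(((N:5/2,Q:5/2):25/8,(W:1,Z:1):37/8):27/8,(P:9/2,T:9/2):9/2):13/8)
total length: 391/8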